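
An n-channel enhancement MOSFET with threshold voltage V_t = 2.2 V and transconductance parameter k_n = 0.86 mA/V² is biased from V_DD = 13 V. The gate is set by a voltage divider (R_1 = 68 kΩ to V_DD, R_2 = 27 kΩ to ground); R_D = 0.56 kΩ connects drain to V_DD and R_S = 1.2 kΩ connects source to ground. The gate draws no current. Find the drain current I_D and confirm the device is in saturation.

V_G = V_DD·R_2/(R_1+R_2) = 13×27/95 = 3.69 V.
Assume saturation: I_D = (k_n/2)(V_GS − V_t)² with V_GS = V_G − I_D·R_S = 3.69 − 1.2·I_D.
Substituting gives 0.619·I_D² − 2.54·I_D + 0.961 = 0, with roots I_D = 0.421 or 3.69 mA.
The root I_D = 3.69 mA gives V_GS = -0.727 V ≤ V_t, so take I_D = 0.421 mA.
Then V_GS = 3.19 V and V_DS = V_DD − I_D(R_D+R_S) = 13 − 0.421×1.76 = 12.3 V.
Saturation requires V_DS ≥ V_GS − V_t = 0.99 V; 12.3 ≥ 0.99 ✓.

I_D ≈ 0.42 mA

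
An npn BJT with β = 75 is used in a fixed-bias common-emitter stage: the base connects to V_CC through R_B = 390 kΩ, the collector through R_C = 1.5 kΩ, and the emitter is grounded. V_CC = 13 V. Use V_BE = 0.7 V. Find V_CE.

V_CE ≈ 9.5 V

Base loop: V_CC = I_B·R_B + V_BE, so I_B = (13 − 0.7)/390 kΩ = 0.0315 mA.
In the active region I_C = β·I_B = 75 × 0.0315 = 2.37 mA.
Collector loop: V_CE = V_CC − I_C·R_C = 13 − 2.37×1.5 = 9.45 V.
Since V_CE = 9.45 V > V_CE(sat) ≈ 0.2 V, the transistor is in the active region as assumed.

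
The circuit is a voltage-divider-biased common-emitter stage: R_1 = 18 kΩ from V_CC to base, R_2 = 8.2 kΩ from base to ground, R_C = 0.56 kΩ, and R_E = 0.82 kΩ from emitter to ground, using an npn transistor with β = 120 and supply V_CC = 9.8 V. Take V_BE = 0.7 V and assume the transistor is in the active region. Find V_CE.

Thevenize the base divider: V_Th = V_CC·R_2/(R_1+R_2) = 9.8×8.2/26.2 = 3.07 V, R_Th = R_1‖R_2 = 5.63 kΩ.
Base-emitter loop: V_Th = I_B·R_Th + V_BE + (β+1)I_B·R_E, so I_B = (3.07 − 0.7) / (5.63 + 121×0.82) = 0.0226 mA.
I_C = β·I_B = 120×0.0226 = 2.71 mA, and I_E = (β+1)I_B = 2.73 mA.
V_CE = V_CC − I_C·R_C − I_E·R_E = 9.8 − 2.71×0.56 − 2.73×0.82 = 6.04 V.
V_CE = 6.04 V > 0.2 V confirms active-region operation.

V_CE ≈ 6 V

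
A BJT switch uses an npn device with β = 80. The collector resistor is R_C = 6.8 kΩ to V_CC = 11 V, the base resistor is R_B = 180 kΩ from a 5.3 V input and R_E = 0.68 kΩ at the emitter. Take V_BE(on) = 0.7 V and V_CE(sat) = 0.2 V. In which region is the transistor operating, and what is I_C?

Assume active: I_B = (5.3 − 0.7)/(180 + 81×0.68) = 0.0196 mA, I_C = β·I_B = 1.57 mA.
Then V_CE = 11 − 1.57×6.8 − 1.58×0.68 = -0.723 V < 0.2 V — the active assumption fails.
Re-solve with V_CE = 0.2 V. KCL at the emitter: V_E/R_E = (V_BB−0.7−V_E)/R_B + (V_CC−0.2−V_E)/R_C, giving V_E = 0.994 V.
I_C = (V_CC − 0.2 − V_E)/R_C = (10.8 − 0.994)/6.8 = 1.44 mA.
Check: I_B = (4.6 − 0.994)/180 = 0.02 mA, and β·I_B = 1.6 mA > I_C, confirming saturation.

saturation; I_C ≈ 1.4 mA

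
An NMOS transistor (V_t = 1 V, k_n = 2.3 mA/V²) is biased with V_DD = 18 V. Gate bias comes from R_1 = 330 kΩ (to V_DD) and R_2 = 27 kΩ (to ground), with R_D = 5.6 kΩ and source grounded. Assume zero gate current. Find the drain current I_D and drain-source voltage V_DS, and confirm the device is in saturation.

V_G = V_DD·R_2/(R_1+R_2) = 18×27/357 = 1.36 V. With the source grounded, V_GS = V_G = 1.36 V.
Assume saturation: I_D = (k_n/2)(V_GS − V_t)² = (2.3/2)×(1.36 − 1)² = 1.15×0.361² = 0.15 mA.
V_DS = V_DD − I_D·R_D = 18 − 0.15×5.6 = 17.2 V.
Saturation requires V_DS ≥ V_GS − V_t = 0.361 V; 17.2 ≥ 0.361 ✓.

I_D ≈ 0.15 mA, V_DS ≈ 17 V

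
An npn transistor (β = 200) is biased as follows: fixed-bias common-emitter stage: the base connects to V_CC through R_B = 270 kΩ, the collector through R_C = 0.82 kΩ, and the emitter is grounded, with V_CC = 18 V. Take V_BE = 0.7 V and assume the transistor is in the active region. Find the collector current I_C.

I_C ≈ 13 mA

Base loop: V_CC = I_B·R_B + V_BE, so I_B = (18 − 0.7)/270 kΩ = 0.0641 mA.
In the active region I_C = β·I_B = 200 × 0.0641 = 12.8 mA.
Collector loop: V_CE = V_CC − I_C·R_C = 18 − 12.8×0.82 = 7.49 V.
Since V_CE = 7.49 V > V_CE(sat) ≈ 0.2 V, the transistor is in the active region as assumed.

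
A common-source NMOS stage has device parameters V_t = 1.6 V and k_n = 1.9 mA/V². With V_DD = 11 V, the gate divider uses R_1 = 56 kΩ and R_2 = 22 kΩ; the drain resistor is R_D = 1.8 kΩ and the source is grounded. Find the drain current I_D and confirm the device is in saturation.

I_D ≈ 2.1 mA

V_G = V_DD·R_2/(R_1+R_2) = 11×22/78 = 3.1 V. With the source grounded, V_GS = V_G = 3.1 V.
Assume saturation: I_D = (k_n/2)(V_GS − V_t)² = (1.9/2)×(3.1 − 1.6)² = 0.95×1.5² = 2.14 mA.
V_DS = V_DD − I_D·R_D = 11 − 2.14×1.8 = 7.14 V.
Saturation requires V_DS ≥ V_GS − V_t = 1.5 V; 7.14 ≥ 1.5 ✓.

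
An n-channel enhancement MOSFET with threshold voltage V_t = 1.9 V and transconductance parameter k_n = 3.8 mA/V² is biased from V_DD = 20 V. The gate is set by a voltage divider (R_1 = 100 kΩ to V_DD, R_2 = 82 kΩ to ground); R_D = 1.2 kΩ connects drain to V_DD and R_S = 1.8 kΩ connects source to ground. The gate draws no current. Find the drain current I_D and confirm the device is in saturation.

V_G = V_DD·R_2/(R_1+R_2) = 20×82/182 = 9.01 V.
Assume saturation: I_D = (k_n/2)(V_GS − V_t)² with V_GS = V_G − I_D·R_S = 9.01 − 1.8·I_D.
Substituting gives 6.16·I_D² − 49.6·I_D + 96.1 = 0, with roots I_D = 3.23 or 4.84 mA.
The root I_D = 4.84 mA gives V_GS = 0.304 V ≤ V_t, so take I_D = 3.23 mA.
Then V_GS = 3.2 V and V_DS = V_DD − I_D(R_D+R_S) = 20 − 3.23×3 = 10.3 V.
Saturation requires V_DS ≥ V_GS − V_t = 1.3 V; 10.3 ≥ 1.3 ✓.

I_D ≈ 3.2 mA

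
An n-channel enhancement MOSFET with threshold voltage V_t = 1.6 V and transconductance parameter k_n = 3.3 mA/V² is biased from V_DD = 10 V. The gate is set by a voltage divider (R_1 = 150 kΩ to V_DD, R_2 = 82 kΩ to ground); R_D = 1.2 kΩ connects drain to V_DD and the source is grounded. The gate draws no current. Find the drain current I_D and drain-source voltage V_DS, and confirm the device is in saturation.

V_G = V_DD·R_2/(R_1+R_2) = 10×82/232 = 3.53 V. With the source grounded, V_GS = V_G = 3.53 V.
Assume saturation: I_D = (k_n/2)(V_GS − V_t)² = (3.3/2)×(3.53 − 1.6)² = 1.65×1.93² = 6.17 mA.
V_DS = V_DD − I_D·R_D = 10 − 6.17×1.2 = 2.59 V.
Saturation requires V_DS ≥ V_GS − V_t = 1.93 V; 2.59 ≥ 1.93 ✓.

I_D ≈ 6.2 mA, V_DS ≈ 2.6 V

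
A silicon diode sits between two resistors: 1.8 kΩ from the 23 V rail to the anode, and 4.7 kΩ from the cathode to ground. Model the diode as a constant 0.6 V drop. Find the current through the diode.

I ≈ 3.4 mA

The two resistors are in series with the diode, so KVL gives 23 = I·1.8 + 0.6 + I·4.7.
I = (23 − 0.6) / (1.8 + 4.7) kΩ = 22.4 / 6.5 = 3.45 mA.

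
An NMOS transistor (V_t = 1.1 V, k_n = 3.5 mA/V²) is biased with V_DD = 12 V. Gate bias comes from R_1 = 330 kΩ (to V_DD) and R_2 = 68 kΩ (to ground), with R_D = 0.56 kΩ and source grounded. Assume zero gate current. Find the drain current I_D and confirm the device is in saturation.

V_G = V_DD·R_2/(R_1+R_2) = 12×68/398 = 2.05 V. With the source grounded, V_GS = V_G = 2.05 V.
Assume saturation: I_D = (k_n/2)(V_GS − V_t)² = (3.5/2)×(2.05 − 1.1)² = 1.75×0.95² = 1.58 mA.
V_DS = V_DD − I_D·R_D = 12 − 1.58×0.56 = 11.1 V.
Saturation requires V_DS ≥ V_GS − V_t = 0.95 V; 11.1 ≥ 0.95 ✓.

I_D ≈ 1.6 mA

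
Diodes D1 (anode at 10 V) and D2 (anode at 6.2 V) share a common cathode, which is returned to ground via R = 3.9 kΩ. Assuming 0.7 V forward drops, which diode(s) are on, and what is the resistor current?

Assume both conduct. Then node N would need to be at both 10−0.7 = 9.3 V and 6.2−0.7 = 5.5 V, which is impossible.
Assume only D1 conducts: V_N = 10 − 0.7 = 9.3 V, so I_R = 9.3/3.9 = 2.38 mA.
Check D2: its anode-to-cathode voltage is 6.2 − 9.3 = -3.1 V < 0.7 V, so it is off. The assumption is consistent.

Only D1 conducts; I_R ≈ 2.4 mA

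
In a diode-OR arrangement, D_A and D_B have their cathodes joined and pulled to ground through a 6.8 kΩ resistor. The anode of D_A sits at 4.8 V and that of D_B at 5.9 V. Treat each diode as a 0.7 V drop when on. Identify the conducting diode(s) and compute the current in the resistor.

Only D_B conducts; I_R ≈ 0.76 mA

Assume both conduct. Then node N would need to be at both 4.8−0.7 = 4.1 V and 5.9−0.7 = 5.2 V, which is impossible.
Assume only D_B conducts: V_N = 5.9 − 0.7 = 5.2 V, so I_R = 5.2/6.8 = 0.765 mA.
Check D_A: its anode-to-cathode voltage is 4.8 − 5.2 = -0.4 V < 0.7 V, so it is off. The assumption is consistent.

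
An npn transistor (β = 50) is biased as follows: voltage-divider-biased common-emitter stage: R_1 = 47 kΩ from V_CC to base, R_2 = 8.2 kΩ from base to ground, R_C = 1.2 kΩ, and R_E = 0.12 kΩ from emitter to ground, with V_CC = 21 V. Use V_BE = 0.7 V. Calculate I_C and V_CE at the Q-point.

Thevenize the base divider: V_Th = V_CC·R_2/(R_1+R_2) = 21×8.2/55.2 = 3.12 V, R_Th = R_1‖R_2 = 6.98 kΩ.
Base-emitter loop: V_Th = I_B·R_Th + V_BE + (β+1)I_B·R_E, so I_B = (3.12 − 0.7) / (6.98 + 51×0.12) = 0.185 mA.
I_C = β·I_B = 50×0.185 = 9.23 mA, and I_E = (β+1)I_B = 9.42 mA.
V_CE = V_CC − I_C·R_C − I_E·R_E = 21 − 9.23×1.2 − 9.42×0.12 = 8.79 V.
V_CE = 8.79 V > 0.2 V confirms active-region operation.

I_C ≈ 9.2 mA, V_CE ≈ 8.8 V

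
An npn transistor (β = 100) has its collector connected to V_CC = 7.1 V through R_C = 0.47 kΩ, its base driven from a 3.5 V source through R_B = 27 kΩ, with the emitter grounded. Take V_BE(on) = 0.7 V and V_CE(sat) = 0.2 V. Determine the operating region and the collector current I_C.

Assume active. Base-emitter loop: I_B = (V_BB − V_BE)/R_B = (3.5 − 0.7)/27 = 0.104 mA.
I_C = β·I_B = 100×0.104 = 10.4 mA.
V_CE = V_CC − I_C·R_C = 7.1 − 10.4×0.47 = 2.23 V > V_CE(sat), so the active-region assumption holds.

active; I_C ≈ 10 mA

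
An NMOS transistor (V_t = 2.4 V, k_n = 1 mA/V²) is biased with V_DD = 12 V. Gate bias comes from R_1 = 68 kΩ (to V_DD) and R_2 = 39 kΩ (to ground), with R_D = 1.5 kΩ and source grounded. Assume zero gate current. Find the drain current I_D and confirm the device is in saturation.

I_D ≈ 1.9 mA

V_G = V_DD·R_2/(R_1+R_2) = 12×39/107 = 4.37 V. With the source grounded, V_GS = V_G = 4.37 V.
Assume saturation: I_D = (k_n/2)(V_GS − V_t)² = (1/2)×(4.37 − 2.4)² = 0.5×1.97² = 1.95 mA.
V_DS = V_DD − I_D·R_D = 12 − 1.95×1.5 = 9.08 V.
Saturation requires V_DS ≥ V_GS − V_t = 1.97 V; 9.08 ≥ 1.97 ✓.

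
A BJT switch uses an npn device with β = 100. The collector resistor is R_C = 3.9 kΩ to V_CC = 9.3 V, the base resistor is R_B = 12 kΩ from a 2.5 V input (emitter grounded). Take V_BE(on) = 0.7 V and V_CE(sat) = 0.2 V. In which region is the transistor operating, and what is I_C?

Assume active: I_B = (2.5 − 0.7)/12 = 0.15 mA, giving I_C = β·I_B = 15 mA.
But then V_CE = 9.3 − 15×3.9 = -49.2 V < V_CE(sat) = 0.2 V — impossible in the active region.
So the transistor is saturated. With V_CE = 0.2 V, I_C = (V_CC − 0.2)/R_C = 9.1/3.9 = 2.33 mA.
Check: β·I_B = 15 mA > I_C = 2.33 mA, confirming saturation.

saturation; I_C ≈ 2.3 mA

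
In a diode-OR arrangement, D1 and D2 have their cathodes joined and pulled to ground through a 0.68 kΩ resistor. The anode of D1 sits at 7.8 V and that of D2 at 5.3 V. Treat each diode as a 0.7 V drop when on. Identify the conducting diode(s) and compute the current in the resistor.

Only D1 conducts; I_R ≈ 10 mA

Assume both conduct. Then node N would need to be at both 7.8−0.7 = 7.1 V and 5.3−0.7 = 4.6 V, which is impossible.
Assume only D1 conducts: V_N = 7.8 − 0.7 = 7.1 V, so I_R = 7.1/0.68 = 10.4 mA.
Check D2: its anode-to-cathode voltage is 5.3 − 7.1 = -1.8 V < 0.7 V, so it is off. The assumption is consistent.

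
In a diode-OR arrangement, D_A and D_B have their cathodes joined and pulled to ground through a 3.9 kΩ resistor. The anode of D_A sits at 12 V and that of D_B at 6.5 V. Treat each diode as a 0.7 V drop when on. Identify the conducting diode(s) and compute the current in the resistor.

Assume both conduct. Then node N would need to be at both 12−0.7 = 11.3 V and 6.5−0.7 = 5.8 V, which is impossible.
Assume only D_A conducts: V_N = 12 − 0.7 = 11.3 V, so I_R = 11.3/3.9 = 2.9 mA.
Check D_B: its anode-to-cathode voltage is 6.5 − 11.3 = -4.8 V < 0.7 V, so it is off. The assumption is consistent.

Only D_A conducts; I_R ≈ 2.9 mA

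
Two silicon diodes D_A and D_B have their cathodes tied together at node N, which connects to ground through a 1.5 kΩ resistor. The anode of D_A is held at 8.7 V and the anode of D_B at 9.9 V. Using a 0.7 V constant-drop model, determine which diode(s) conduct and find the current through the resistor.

Assume both conduct. Then node N would need to be at both 8.7−0.7 = 8 V and 9.9−0.7 = 9.2 V, which is impossible.
Assume only D_B conducts: V_N = 9.9 − 0.7 = 9.2 V, so I_R = 9.2/1.5 = 6.13 mA.
Check D_A: its anode-to-cathode voltage is 8.7 − 9.2 = -0.5 V < 0.7 V, so it is off. The assumption is consistent.

Only D_B conducts; I_R ≈ 6.1 mA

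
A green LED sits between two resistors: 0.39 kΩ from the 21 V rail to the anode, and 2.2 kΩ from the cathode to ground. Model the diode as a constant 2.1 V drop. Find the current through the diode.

I ≈ 7.3 mA

The two resistors are in series with the diode, so KVL gives 21 = I·0.39 + 2.1 + I·2.2.
I = (21 − 2.1) / (0.39 + 2.2) kΩ = 18.9 / 2.59 = 7.3 mA.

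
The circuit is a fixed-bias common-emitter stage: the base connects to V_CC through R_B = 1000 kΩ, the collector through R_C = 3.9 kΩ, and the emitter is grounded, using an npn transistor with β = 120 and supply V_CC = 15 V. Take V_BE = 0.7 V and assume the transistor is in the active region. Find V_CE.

V_CE ≈ 8.3 V

Base loop: V_CC = I_B·R_B + V_BE, so I_B = (15 − 0.7)/1000 kΩ = 0.0143 mA.
In the active region I_C = β·I_B = 120 × 0.0143 = 1.72 mA.
Collector loop: V_CE = V_CC − I_C·R_C = 15 − 1.72×3.9 = 8.31 V.
Since V_CE = 8.31 V > V_CE(sat) ≈ 0.2 V, the transistor is in the active region as assumed.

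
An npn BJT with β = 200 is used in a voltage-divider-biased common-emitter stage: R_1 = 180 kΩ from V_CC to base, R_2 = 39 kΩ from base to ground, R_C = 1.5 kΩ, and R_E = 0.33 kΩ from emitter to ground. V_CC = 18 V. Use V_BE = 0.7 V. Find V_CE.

V_CE ≈ 8.7 V

Thevenize the base divider: V_Th = V_CC·R_2/(R_1+R_2) = 18×39/219 = 3.21 V, R_Th = R_1‖R_2 = 32.1 kΩ.
Base-emitter loop: V_Th = I_B·R_Th + V_BE + (β+1)I_B·R_E, so I_B = (3.21 − 0.7) / (32.1 + 201×0.33) = 0.0255 mA.
I_C = β·I_B = 200×0.0255 = 5.09 mA, and I_E = (β+1)I_B = 5.12 mA.
V_CE = V_CC − I_C·R_C − I_E·R_E = 18 − 5.09×1.5 − 5.12×0.33 = 8.67 V.
V_CE = 8.67 V > 0.2 V confirms active-region operation.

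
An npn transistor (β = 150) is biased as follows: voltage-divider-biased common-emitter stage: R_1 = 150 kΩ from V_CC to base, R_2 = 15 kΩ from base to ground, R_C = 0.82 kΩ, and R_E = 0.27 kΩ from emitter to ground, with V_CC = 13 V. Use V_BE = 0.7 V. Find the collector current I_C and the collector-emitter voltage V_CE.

I_C ≈ 1.3 mA, V_CE ≈ 12 V

Thevenize the base divider: V_Th = V_CC·R_2/(R_1+R_2) = 13×15/165 = 1.18 V, R_Th = R_1‖R_2 = 13.6 kΩ.
Base-emitter loop: V_Th = I_B·R_Th + V_BE + (β+1)I_B·R_E, so I_B = (1.18 − 0.7) / (13.6 + 151×0.27) = 0.00886 mA.
I_C = β·I_B = 150×0.00886 = 1.33 mA, and I_E = (β+1)I_B = 1.34 mA.
V_CE = V_CC − I_C·R_C − I_E·R_E = 13 − 1.33×0.82 − 1.34×0.27 = 11.5 V.
V_CE = 11.5 V > 0.2 V confirms active-region operation.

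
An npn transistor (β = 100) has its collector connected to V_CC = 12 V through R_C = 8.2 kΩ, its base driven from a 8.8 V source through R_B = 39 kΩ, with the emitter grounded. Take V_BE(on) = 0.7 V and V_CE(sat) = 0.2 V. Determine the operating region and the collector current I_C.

Assume active: I_B = (8.8 − 0.7)/39 = 0.208 mA, giving I_C = β·I_B = 20.8 mA.
But then V_CE = 12 − 20.8×8.2 = -158 V < V_CE(sat) = 0.2 V — impossible in the active region.
So the transistor is saturated. With V_CE = 0.2 V, I_C = (V_CC − 0.2)/R_C = 11.8/8.2 = 1.44 mA.
Check: β·I_B = 20.8 mA > I_C = 1.44 mA, confirming saturation.

saturation; I_C ≈ 1.4 mA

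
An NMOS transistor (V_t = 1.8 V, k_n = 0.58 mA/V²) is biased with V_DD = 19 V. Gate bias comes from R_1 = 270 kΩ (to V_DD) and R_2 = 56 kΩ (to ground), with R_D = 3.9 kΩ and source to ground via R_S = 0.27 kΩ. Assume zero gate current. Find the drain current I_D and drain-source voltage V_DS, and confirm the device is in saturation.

I_D ≈ 0.51 mA, V_DS ≈ 17 V

V_G = V_DD·R_2/(R_1+R_2) = 19×56/326 = 3.26 V.
Assume saturation: I_D = (k_n/2)(V_GS − V_t)² with V_GS = V_G − I_D·R_S = 3.26 − 0.27·I_D.
Substituting gives 0.0211·I_D² − 1.23·I_D + 0.621 = 0, with roots I_D = 0.51 or 57.6 mA.
The root I_D = 57.6 mA gives V_GS = -12.3 V ≤ V_t, so take I_D = 0.51 mA.
Then V_GS = 3.13 V and V_DS = V_DD − I_D(R_D+R_S) = 19 − 0.51×4.17 = 16.9 V.
Saturation requires V_DS ≥ V_GS − V_t = 1.33 V; 16.9 ≥ 1.33 ✓.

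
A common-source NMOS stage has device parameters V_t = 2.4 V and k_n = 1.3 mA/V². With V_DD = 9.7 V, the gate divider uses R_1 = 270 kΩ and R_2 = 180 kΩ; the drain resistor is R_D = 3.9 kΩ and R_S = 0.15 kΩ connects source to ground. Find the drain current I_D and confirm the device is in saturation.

I_D ≈ 1.1 mA

V_G = V_DD·R_2/(R_1+R_2) = 9.7×180/450 = 3.88 V.
Assume saturation: I_D = (k_n/2)(V_GS − V_t)² with V_GS = V_G − I_D·R_S = 3.88 − 0.15·I_D.
Substituting gives 0.0146·I_D² − 1.29·I_D + 1.42 = 0, with roots I_D = 1.12 or 87 mA.
The root I_D = 87 mA gives V_GS = -9.17 V ≤ V_t, so take I_D = 1.12 mA.
Then V_GS = 3.71 V and V_DS = V_DD − I_D(R_D+R_S) = 9.7 − 1.12×4.05 = 5.17 V.
Saturation requires V_DS ≥ V_GS − V_t = 1.31 V; 5.17 ≥ 1.31 ✓.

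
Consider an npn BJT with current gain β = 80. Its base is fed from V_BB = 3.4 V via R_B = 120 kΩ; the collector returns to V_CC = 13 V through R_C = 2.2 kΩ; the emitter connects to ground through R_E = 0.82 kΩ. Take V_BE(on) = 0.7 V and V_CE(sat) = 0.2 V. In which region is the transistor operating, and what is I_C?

Assume active. Base-emitter loop: I_B = (V_BB − V_BE)/(R_B + (β+1)R_E) = (3.4 − 0.7)/(120 + 81×0.82) = 0.0145 mA.
I_C = β·I_B = 80×0.0145 = 1.16 mA.
V_CE = V_CC − I_C·R_C − I_E·R_E = 13 − 1.16×2.2 − 1.17×0.82 = 9.49 V > V_CE(sat), so the active-region assumption holds.

active; I_C ≈ 1.2 mA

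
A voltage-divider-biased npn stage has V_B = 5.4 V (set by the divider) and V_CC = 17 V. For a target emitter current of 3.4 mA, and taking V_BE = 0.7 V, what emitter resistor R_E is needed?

R_E ≈ 1.4 kΩ

V_E = V_B − V_BE = 5.4 − 0.7 = 4.7 V.
R_E = V_E / I_E = 4.7 / 3.4 = 1.38 kΩ.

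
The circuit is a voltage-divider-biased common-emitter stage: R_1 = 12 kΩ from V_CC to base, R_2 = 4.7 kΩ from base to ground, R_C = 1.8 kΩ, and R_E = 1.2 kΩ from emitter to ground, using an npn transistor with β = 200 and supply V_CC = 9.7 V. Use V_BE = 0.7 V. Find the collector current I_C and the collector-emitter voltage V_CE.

Thevenize the base divider: V_Th = V_CC·R_2/(R_1+R_2) = 9.7×4.7/16.7 = 2.73 V, R_Th = R_1‖R_2 = 3.38 kΩ.
Base-emitter loop: V_Th = I_B·R_Th + V_BE + (β+1)I_B·R_E, so I_B = (2.73 − 0.7) / (3.38 + 201×1.2) = 0.0083 mA.
I_C = β·I_B = 200×0.0083 = 1.66 mA, and I_E = (β+1)I_B = 1.67 mA.
V_CE = V_CC − I_C·R_C − I_E·R_E = 9.7 − 1.66×1.8 − 1.67×1.2 = 4.71 V.
V_CE = 4.71 V > 0.2 V confirms active-region operation.

I_C ≈ 1.7 mA, V_CE ≈ 4.7 V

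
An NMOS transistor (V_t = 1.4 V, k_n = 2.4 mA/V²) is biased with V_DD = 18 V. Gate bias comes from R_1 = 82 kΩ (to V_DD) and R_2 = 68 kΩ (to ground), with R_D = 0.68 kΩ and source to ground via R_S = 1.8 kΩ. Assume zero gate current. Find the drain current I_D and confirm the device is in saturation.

I_D ≈ 2.9 mA

V_G = V_DD·R_2/(R_1+R_2) = 18×68/150 = 8.16 V.
Assume saturation: I_D = (k_n/2)(V_GS − V_t)² with V_GS = V_G − I_D·R_S = 8.16 − 1.8·I_D.
Substituting gives 3.89·I_D² − 30.2·I_D + 54.8 = 0, with roots I_D = 2.89 or 4.88 mA.
The root I_D = 4.88 mA gives V_GS = -0.616 V ≤ V_t, so take I_D = 2.89 mA.
Then V_GS = 2.95 V and V_DS = V_DD − I_D(R_D+R_S) = 18 − 2.89×2.48 = 10.8 V.
Saturation requires V_DS ≥ V_GS − V_t = 1.55 V; 10.8 ≥ 1.55 ✓.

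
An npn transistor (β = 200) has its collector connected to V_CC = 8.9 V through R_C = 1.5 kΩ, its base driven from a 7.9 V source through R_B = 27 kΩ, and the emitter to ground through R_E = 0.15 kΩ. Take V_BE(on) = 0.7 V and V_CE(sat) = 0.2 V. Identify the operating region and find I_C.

Assume active: I_B = (7.9 − 0.7)/(27 + 201×0.15) = 0.126 mA, I_C = β·I_B = 25.2 mA.
Then V_CE = 8.9 − 25.2×1.5 − 25.3×0.15 = -32.7 V < 0.2 V — the active assumption fails.
Re-solve with V_CE = 0.2 V. KCL at the emitter: V_E/R_E = (V_BB−0.7−V_E)/R_B + (V_CC−0.2−V_E)/R_C, giving V_E = 0.823 V.
I_C = (V_CC − 0.2 − V_E)/R_C = (8.7 − 0.823)/1.5 = 5.25 mA.
Check: I_B = (7.2 − 0.823)/27 = 0.236 mA, and β·I_B = 47.2 mA > I_C, confirming saturation.

saturation; I_C ≈ 5.3 mA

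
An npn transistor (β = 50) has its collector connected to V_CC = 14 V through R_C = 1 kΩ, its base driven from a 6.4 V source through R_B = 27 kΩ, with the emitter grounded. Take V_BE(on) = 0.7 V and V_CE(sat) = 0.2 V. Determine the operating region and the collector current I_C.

active; I_C ≈ 11 mA

Assume active. Base-emitter loop: I_B = (V_BB − V_BE)/R_B = (6.4 − 0.7)/27 = 0.211 mA.
I_C = β·I_B = 50×0.211 = 10.6 mA.
V_CE = V_CC − I_C·R_C = 14 − 10.6×1 = 3.44 V > V_CE(sat), so the active-region assumption holds.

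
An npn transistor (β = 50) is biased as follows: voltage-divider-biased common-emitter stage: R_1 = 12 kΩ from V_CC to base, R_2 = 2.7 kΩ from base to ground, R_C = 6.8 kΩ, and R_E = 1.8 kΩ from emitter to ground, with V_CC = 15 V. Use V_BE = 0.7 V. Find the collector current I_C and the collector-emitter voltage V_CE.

I_C ≈ 1.1 mA, V_CE ≈ 5.6 V

Thevenize the base divider: V_Th = V_CC·R_2/(R_1+R_2) = 15×2.7/14.7 = 2.76 V, R_Th = R_1‖R_2 = 2.2 kΩ.
Base-emitter loop: V_Th = I_B·R_Th + V_BE + (β+1)I_B·R_E, so I_B = (2.76 − 0.7) / (2.2 + 51×1.8) = 0.0219 mA.
I_C = β·I_B = 50×0.0219 = 1.09 mA, and I_E = (β+1)I_B = 1.11 mA.
V_CE = V_CC − I_C·R_C − I_E·R_E = 15 − 1.09×6.8 − 1.11×1.8 = 5.56 V.
V_CE = 5.56 V > 0.2 V confirms active-region operation.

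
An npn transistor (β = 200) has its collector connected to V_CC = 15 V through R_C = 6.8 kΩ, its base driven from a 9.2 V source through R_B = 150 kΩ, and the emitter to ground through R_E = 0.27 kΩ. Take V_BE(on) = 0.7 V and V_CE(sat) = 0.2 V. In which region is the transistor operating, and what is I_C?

Assume active: I_B = (9.2 − 0.7)/(150 + 201×0.27) = 0.0416 mA, I_C = β·I_B = 8.32 mA.
Then V_CE = 15 − 8.32×6.8 − 8.36×0.27 = -43.9 V < 0.2 V — the active assumption fails.
Re-solve with V_CE = 0.2 V. KCL at the emitter: V_E/R_E = (V_BB−0.7−V_E)/R_B + (V_CC−0.2−V_E)/R_C, giving V_E = 0.579 V.
I_C = (V_CC − 0.2 − V_E)/R_C = (14.8 − 0.579)/6.8 = 2.09 mA.
Check: I_B = (8.5 − 0.579)/150 = 0.0528 mA, and β·I_B = 10.6 mA > I_C, confirming saturation.

saturation; I_C ≈ 2.1 mA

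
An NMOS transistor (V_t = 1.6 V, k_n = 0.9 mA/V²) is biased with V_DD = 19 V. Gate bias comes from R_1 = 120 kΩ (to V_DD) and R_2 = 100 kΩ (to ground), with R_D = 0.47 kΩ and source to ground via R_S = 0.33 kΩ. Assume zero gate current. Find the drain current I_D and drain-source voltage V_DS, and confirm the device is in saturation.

V_G = V_DD·R_2/(R_1+R_2) = 19×100/220 = 8.64 V.
Assume saturation: I_D = (k_n/2)(V_GS − V_t)² with V_GS = V_G − I_D·R_S = 8.64 − 0.33·I_D.
Substituting gives 0.049·I_D² − 3.09·I_D + 22.3 = 0, with roots I_D = 8.3 or 54.7 mA.
The root I_D = 54.7 mA gives V_GS = -9.43 V ≤ V_t, so take I_D = 8.3 mA.
Then V_GS = 5.9 V and V_DS = V_DD − I_D(R_D+R_S) = 19 − 8.3×0.8 = 12.4 V.
Saturation requires V_DS ≥ V_GS − V_t = 4.3 V; 12.4 ≥ 4.3 ✓.

I_D ≈ 8.3 mA, V_DS ≈ 12 V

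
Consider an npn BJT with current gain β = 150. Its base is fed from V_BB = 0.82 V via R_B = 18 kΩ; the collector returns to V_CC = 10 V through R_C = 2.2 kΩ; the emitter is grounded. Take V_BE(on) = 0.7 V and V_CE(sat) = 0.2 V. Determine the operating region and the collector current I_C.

Assume active. Base-emitter loop: I_B = (V_BB − V_BE)/R_B = (0.82 − 0.7)/18 = 0.00667 mA.
I_C = β·I_B = 150×0.00667 = 1 mA.
V_CE = V_CC − I_C·R_C = 10 − 1×2.2 = 7.8 V > V_CE(sat), so the active-region assumption holds.

active; I_C ≈ 1 mA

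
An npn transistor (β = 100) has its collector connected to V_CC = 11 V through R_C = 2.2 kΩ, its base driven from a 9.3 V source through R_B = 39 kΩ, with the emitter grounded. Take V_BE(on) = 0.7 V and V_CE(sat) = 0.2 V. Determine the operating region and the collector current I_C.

saturation; I_C ≈ 4.9 mA

Assume active: I_B = (9.3 − 0.7)/39 = 0.221 mA, giving I_C = β·I_B = 22.1 mA.
But then V_CE = 11 − 22.1×2.2 = -37.5 V < V_CE(sat) = 0.2 V — impossible in the active region.
So the transistor is saturated. With V_CE = 0.2 V, I_C = (V_CC − 0.2)/R_C = 10.8/2.2 = 4.91 mA.
Check: β·I_B = 22.1 mA > I_C = 4.91 mA, confirming saturation.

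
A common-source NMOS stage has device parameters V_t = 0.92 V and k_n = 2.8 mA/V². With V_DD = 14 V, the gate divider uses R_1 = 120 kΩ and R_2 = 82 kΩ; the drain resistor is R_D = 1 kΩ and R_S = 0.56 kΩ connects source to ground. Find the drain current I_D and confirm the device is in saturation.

V_G = V_DD·R_2/(R_1+R_2) = 14×82/202 = 5.68 V.
Assume saturation: I_D = (k_n/2)(V_GS − V_t)² with V_GS = V_G − I_D·R_S = 5.68 − 0.56·I_D.
Substituting gives 0.439·I_D² − 8.47·I_D + 31.8 = 0, with roots I_D = 5.1 or 14.2 mA.
The root I_D = 14.2 mA gives V_GS = -2.26 V ≤ V_t, so take I_D = 5.1 mA.
Then V_GS = 2.83 V and V_DS = V_DD − I_D(R_D+R_S) = 14 − 5.1×1.56 = 6.05 V.
Saturation requires V_DS ≥ V_GS − V_t = 1.91 V; 6.05 ≥ 1.91 ✓.

I_D ≈ 5.1 mA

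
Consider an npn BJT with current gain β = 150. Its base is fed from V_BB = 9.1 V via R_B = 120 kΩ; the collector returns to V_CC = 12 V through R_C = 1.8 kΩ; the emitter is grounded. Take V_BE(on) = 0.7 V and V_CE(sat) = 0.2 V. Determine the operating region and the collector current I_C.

saturation; I_C ≈ 6.6 mA

Assume active: I_B = (9.1 − 0.7)/120 = 0.07 mA, giving I_C = β·I_B = 10.5 mA.
But then V_CE = 12 − 10.5×1.8 = -6.9 V < V_CE(sat) = 0.2 V — impossible in the active region.
So the transistor is saturated. With V_CE = 0.2 V, I_C = (V_CC − 0.2)/R_C = 11.8/1.8 = 6.56 mA.
Check: β·I_B = 10.5 mA > I_C = 6.56 mA, confirming saturation.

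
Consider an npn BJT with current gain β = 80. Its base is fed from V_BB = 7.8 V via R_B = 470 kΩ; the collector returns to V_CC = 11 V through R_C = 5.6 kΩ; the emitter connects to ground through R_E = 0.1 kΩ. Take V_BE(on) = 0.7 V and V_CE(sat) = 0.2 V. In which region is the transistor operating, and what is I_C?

active; I_C ≈ 1.2 mA

Assume active. Base-emitter loop: I_B = (V_BB − V_BE)/(R_B + (β+1)R_E) = (7.8 − 0.7)/(470 + 81×0.1) = 0.0149 mA.
I_C = β·I_B = 80×0.0149 = 1.19 mA.
V_CE = V_CC − I_C·R_C − I_E·R_E = 11 − 1.19×5.6 − 1.2×0.1 = 4.23 V > V_CE(sat), so the active-region assumption holds.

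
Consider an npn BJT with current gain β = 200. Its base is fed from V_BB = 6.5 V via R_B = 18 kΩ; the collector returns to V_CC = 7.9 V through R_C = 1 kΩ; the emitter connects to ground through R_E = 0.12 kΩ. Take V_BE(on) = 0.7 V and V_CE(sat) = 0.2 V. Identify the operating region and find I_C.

saturation; I_C ≈ 6.8 mA

Assume active: I_B = (6.5 − 0.7)/(18 + 201×0.12) = 0.138 mA, I_C = β·I_B = 27.5 mA.
Then V_CE = 7.9 − 27.5×1 − 27.7×0.12 = -23 V < 0.2 V — the active assumption fails.
Re-solve with V_CE = 0.2 V. KCL at the emitter: V_E/R_E = (V_BB−0.7−V_E)/R_B + (V_CC−0.2−V_E)/R_C, giving V_E = 0.854 V.
I_C = (V_CC − 0.2 − V_E)/R_C = (7.7 − 0.854)/1 = 6.85 mA.
Check: I_B = (5.8 − 0.854)/18 = 0.275 mA, and β·I_B = 55 mA > I_C, confirming saturation.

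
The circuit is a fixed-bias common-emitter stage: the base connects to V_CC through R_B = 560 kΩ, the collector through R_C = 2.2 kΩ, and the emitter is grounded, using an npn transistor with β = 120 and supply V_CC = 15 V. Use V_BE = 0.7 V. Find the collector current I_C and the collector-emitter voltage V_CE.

I_C ≈ 3.1 mA, V_CE ≈ 8.3 V

Base loop: V_CC = I_B·R_B + V_BE, so I_B = (15 − 0.7)/560 kΩ = 0.0255 mA.
In the active region I_C = β·I_B = 120 × 0.0255 = 3.06 mA.
Collector loop: V_CE = V_CC − I_C·R_C = 15 − 3.06×2.2 = 8.26 V.
Since V_CE = 8.26 V > V_CE(sat) ≈ 0.2 V, the transistor is in the active region as assumed.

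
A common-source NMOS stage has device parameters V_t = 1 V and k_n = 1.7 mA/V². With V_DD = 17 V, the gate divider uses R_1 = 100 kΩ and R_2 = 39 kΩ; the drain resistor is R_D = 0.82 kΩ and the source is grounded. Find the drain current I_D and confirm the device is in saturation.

I_D ≈ 12 mA

V_G = V_DD·R_2/(R_1+R_2) = 17×39/139 = 4.77 V. With the source grounded, V_GS = V_G = 4.77 V.
Assume saturation: I_D = (k_n/2)(V_GS − V_t)² = (1.7/2)×(4.77 − 1)² = 0.85×3.77² = 12.1 mA.
V_DS = V_DD − I_D·R_D = 17 − 12.1×0.82 = 7.09 V.
Saturation requires V_DS ≥ V_GS − V_t = 3.77 V; 7.09 ≥ 3.77 ✓.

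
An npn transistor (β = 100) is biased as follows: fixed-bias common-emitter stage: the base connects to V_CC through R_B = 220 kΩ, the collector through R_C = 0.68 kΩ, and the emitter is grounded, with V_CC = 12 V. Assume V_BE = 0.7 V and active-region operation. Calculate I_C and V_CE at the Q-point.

Base loop: V_CC = I_B·R_B + V_BE, so I_B = (12 − 0.7)/220 kΩ = 0.0514 mA.
In the active region I_C = β·I_B = 100 × 0.0514 = 5.14 mA.
Collector loop: V_CE = V_CC − I_C·R_C = 12 − 5.14×0.68 = 8.51 V.
Since V_CE = 8.51 V > V_CE(sat) ≈ 0.2 V, the transistor is in the active region as assumed.

I_C ≈ 5.1 mA, V_CE ≈ 8.5 V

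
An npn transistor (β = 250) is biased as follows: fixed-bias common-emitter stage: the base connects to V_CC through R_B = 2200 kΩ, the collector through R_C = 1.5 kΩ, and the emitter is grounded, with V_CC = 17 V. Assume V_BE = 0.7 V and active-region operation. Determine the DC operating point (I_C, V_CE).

I_C ≈ 1.9 mA, V_CE ≈ 14 V

Base loop: V_CC = I_B·R_B + V_BE, so I_B = (17 − 0.7)/2200 kΩ = 0.00741 mA.
In the active region I_C = β·I_B = 250 × 0.00741 = 1.85 mA.
Collector loop: V_CE = V_CC − I_C·R_C = 17 − 1.85×1.5 = 14.2 V.
Since V_CE = 14.2 V > V_CE(sat) ≈ 0.2 V, the transistor is in the active region as assumed.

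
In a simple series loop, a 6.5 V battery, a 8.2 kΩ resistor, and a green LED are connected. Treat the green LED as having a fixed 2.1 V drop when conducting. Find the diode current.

KVL around the loop: 6.5 = V_D + I·R = 2.1 + I × 8.2 kΩ.
So I = (6.5 − 2.1) / 8.2 kΩ = 4.4 / 8.2 = 0.537 mA.

I ≈ 0.54 mA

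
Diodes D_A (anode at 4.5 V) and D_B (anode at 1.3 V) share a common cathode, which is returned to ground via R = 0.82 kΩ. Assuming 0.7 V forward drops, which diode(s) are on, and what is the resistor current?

Assume both conduct. Then node N would need to be at both 4.5−0.7 = 3.8 V and 1.3−0.7 = 0.6 V, which is impossible.
Assume only D_A conducts: V_N = 4.5 − 0.7 = 3.8 V, so I_R = 3.8/0.82 = 4.63 mA.
Check D_B: its anode-to-cathode voltage is 1.3 − 3.8 = -2.5 V < 0.7 V, so it is off. The assumption is consistent.

Only D_A conducts; I_R ≈ 4.6 mA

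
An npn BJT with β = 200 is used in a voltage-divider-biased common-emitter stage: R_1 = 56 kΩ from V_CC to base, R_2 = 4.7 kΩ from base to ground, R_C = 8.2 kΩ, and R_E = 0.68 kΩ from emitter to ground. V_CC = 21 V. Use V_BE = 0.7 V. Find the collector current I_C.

I_C ≈ 1.3 mA

Thevenize the base divider: V_Th = V_CC·R_2/(R_1+R_2) = 21×4.7/60.7 = 1.63 V, R_Th = R_1‖R_2 = 4.34 kΩ.
Base-emitter loop: V_Th = I_B·R_Th + V_BE + (β+1)I_B·R_E, so I_B = (1.63 − 0.7) / (4.34 + 201×0.68) = 0.00657 mA.
I_C = β·I_B = 200×0.00657 = 1.31 mA, and I_E = (β+1)I_B = 1.32 mA.
V_CE = V_CC − I_C·R_C − I_E·R_E = 21 − 1.31×8.2 − 1.32×0.68 = 9.33 V.
V_CE = 9.33 V > 0.2 V confirms active-region operation.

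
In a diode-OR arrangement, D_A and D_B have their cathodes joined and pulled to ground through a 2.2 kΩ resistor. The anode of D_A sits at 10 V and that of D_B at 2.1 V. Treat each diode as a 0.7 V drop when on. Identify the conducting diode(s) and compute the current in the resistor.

Assume both conduct. Then node N would need to be at both 10−0.7 = 9.3 V and 2.1−0.7 = 1.4 V, which is impossible.
Assume only D_A conducts: V_N = 10 − 0.7 = 9.3 V, so I_R = 9.3/2.2 = 4.23 mA.
Check D_B: its anode-to-cathode voltage is 2.1 − 9.3 = -7.2 V < 0.7 V, so it is off. The assumption is consistent.

Only D_A conducts; I_R ≈ 4.2 mA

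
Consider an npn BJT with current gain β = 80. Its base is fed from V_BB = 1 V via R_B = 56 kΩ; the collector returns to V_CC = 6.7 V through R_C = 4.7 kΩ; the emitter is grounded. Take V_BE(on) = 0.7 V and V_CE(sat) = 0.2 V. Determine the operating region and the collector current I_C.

Assume active. Base-emitter loop: I_B = (V_BB − V_BE)/R_B = (1 − 0.7)/56 = 0.00536 mA.
I_C = β·I_B = 80×0.00536 = 0.429 mA.
V_CE = V_CC − I_C·R_C = 6.7 − 0.429×4.7 = 4.69 V > V_CE(sat), so the active-region assumption holds.

active; I_C ≈ 0.43 mA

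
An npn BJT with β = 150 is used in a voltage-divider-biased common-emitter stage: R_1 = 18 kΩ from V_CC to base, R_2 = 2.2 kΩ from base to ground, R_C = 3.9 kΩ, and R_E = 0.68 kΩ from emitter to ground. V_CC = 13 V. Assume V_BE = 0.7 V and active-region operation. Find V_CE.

Thevenize the base divider: V_Th = V_CC·R_2/(R_1+R_2) = 13×2.2/20.2 = 1.42 V, R_Th = R_1‖R_2 = 1.96 kΩ.
Base-emitter loop: V_Th = I_B·R_Th + V_BE + (β+1)I_B·R_E, so I_B = (1.42 − 0.7) / (1.96 + 151×0.68) = 0.00684 mA.
I_C = β·I_B = 150×0.00684 = 1.03 mA, and I_E = (β+1)I_B = 1.03 mA.
V_CE = V_CC − I_C·R_C − I_E·R_E = 13 − 1.03×3.9 − 1.03×0.68 = 8.3 V.
V_CE = 8.3 V > 0.2 V confirms active-region operation.

V_CE ≈ 8.3 V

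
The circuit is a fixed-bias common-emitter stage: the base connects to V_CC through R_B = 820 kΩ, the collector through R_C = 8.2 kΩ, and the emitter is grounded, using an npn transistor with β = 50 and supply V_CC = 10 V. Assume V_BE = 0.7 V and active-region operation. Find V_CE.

V_CE ≈ 5.3 V

Base loop: V_CC = I_B·R_B + V_BE, so I_B = (10 − 0.7)/820 kΩ = 0.0113 mA.
In the active region I_C = β·I_B = 50 × 0.0113 = 0.567 mA.
Collector loop: V_CE = V_CC − I_C·R_C = 10 − 0.567×8.2 = 5.35 V.
Since V_CE = 5.35 V > V_CE(sat) ≈ 0.2 V, the transistor is in the active region as assumed.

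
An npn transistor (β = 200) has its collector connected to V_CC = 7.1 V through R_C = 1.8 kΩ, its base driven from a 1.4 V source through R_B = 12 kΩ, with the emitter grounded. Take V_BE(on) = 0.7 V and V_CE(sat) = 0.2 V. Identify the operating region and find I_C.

Assume active: I_B = (1.4 − 0.7)/12 = 0.0583 mA, giving I_C = β·I_B = 11.7 mA.
But then V_CE = 7.1 − 11.7×1.8 = -13.9 V < V_CE(sat) = 0.2 V — impossible in the active region.
So the transistor is saturated. With V_CE = 0.2 V, I_C = (V_CC − 0.2)/R_C = 6.9/1.8 = 3.83 mA.
Check: β·I_B = 11.7 mA > I_C = 3.83 mA, confirming saturation.

saturation; I_C ≈ 3.8 mA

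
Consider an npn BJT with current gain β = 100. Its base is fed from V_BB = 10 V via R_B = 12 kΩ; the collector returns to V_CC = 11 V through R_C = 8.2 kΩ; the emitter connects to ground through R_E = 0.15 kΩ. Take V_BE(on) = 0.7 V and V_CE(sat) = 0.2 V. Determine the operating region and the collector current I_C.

Assume active: I_B = (10 − 0.7)/(12 + 101×0.15) = 0.343 mA, I_C = β·I_B = 34.3 mA.
Then V_CE = 11 − 34.3×8.2 − 34.6×0.15 = -275 V < 0.2 V — the active assumption fails.
Re-solve with V_CE = 0.2 V. KCL at the emitter: V_E/R_E = (V_BB−0.7−V_E)/R_B + (V_CC−0.2−V_E)/R_C, giving V_E = 0.304 V.
I_C = (V_CC − 0.2 − V_E)/R_C = (10.8 − 0.304)/8.2 = 1.28 mA.
Check: I_B = (9.3 − 0.304)/12 = 0.75 mA, and β·I_B = 75 mA > I_C, confirming saturation.

saturation; I_C ≈ 1.3 mA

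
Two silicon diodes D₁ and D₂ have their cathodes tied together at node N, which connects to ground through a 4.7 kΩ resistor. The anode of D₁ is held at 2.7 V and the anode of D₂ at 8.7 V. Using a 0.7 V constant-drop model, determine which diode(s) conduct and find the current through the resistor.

Only D₂ conducts; I_R ≈ 1.7 mA

Assume both conduct. Then node N would need to be at both 2.7−0.7 = 2 V and 8.7−0.7 = 8 V, which is impossible.
Assume only D₂ conducts: V_N = 8.7 − 0.7 = 8 V, so I_R = 8/4.7 = 1.7 mA.
Check D₁: its anode-to-cathode voltage is 2.7 − 8 = -5.3 V < 0.7 V, so it is off. The assumption is consistent.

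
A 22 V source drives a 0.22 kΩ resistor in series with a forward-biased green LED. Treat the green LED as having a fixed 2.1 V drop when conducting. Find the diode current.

I ≈ 90 mA

KVL around the loop: 22 = V_D + I·R = 2.1 + I × 0.22 kΩ.
So I = (22 − 2.1) / 0.22 kΩ = 19.9 / 0.22 = 90.5 mA.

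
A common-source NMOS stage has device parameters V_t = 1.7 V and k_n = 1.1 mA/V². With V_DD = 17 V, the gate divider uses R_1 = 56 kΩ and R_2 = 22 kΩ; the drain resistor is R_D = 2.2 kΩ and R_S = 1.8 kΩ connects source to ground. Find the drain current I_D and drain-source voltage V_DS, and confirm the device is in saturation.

V_G = V_DD·R_2/(R_1+R_2) = 17×22/78 = 4.79 V.
Assume saturation: I_D = (k_n/2)(V_GS − V_t)² with V_GS = V_G − I_D·R_S = 4.79 − 1.8·I_D.
Substituting gives 1.78·I_D² − 7.13·I_D + 5.27 = 0, with roots I_D = 0.978 or 3.02 mA.
The root I_D = 3.02 mA gives V_GS = -0.644 V ≤ V_t, so take I_D = 0.978 mA.
Then V_GS = 3.03 V and V_DS = V_DD − I_D(R_D+R_S) = 17 − 0.978×4 = 13.1 V.
Saturation requires V_DS ≥ V_GS − V_t = 1.33 V; 13.1 ≥ 1.33 ✓.

I_D ≈ 0.98 mA, V_DS ≈ 13 V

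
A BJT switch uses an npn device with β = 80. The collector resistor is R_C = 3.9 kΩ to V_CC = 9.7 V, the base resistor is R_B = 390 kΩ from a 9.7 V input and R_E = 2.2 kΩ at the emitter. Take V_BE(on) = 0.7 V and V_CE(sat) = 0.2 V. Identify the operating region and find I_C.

Assume active. Base-emitter loop: I_B = (V_BB − V_BE)/(R_B + (β+1)R_E) = (9.7 − 0.7)/(390 + 81×2.2) = 0.0158 mA.
I_C = β·I_B = 80×0.0158 = 1.27 mA.
V_CE = V_CC − I_C·R_C − I_E·R_E = 9.7 − 1.27×3.9 − 1.28×2.2 = 1.94 V > V_CE(sat), so the active-region assumption holds.

active; I_C ≈ 1.3 mA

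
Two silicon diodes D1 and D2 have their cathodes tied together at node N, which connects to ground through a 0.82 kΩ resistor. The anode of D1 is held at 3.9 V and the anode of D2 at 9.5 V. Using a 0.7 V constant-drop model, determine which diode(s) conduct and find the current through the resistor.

Only D2 conducts; I_R ≈ 11 mA

Assume both conduct. Then node N would need to be at both 3.9−0.7 = 3.2 V and 9.5−0.7 = 8.8 V, which is impossible.
Assume only D2 conducts: V_N = 9.5 − 0.7 = 8.8 V, so I_R = 8.8/0.82 = 10.7 mA.
Check D1: its anode-to-cathode voltage is 3.9 − 8.8 = -4.9 V < 0.7 V, so it is off. The assumption is consistent.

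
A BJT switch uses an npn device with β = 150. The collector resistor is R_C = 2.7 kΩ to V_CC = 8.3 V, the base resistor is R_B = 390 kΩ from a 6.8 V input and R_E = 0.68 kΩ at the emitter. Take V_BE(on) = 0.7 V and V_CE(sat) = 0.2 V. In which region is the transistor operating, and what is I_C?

active; I_C ≈ 1.9 mA

Assume active. Base-emitter loop: I_B = (V_BB − V_BE)/(R_B + (β+1)R_E) = (6.8 − 0.7)/(390 + 151×0.68) = 0.0124 mA.
I_C = β·I_B = 150×0.0124 = 1.86 mA.
V_CE = V_CC − I_C·R_C − I_E·R_E = 8.3 − 1.86×2.7 − 1.87×0.68 = 2.01 V > V_CE(sat), so the active-region assumption holds.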